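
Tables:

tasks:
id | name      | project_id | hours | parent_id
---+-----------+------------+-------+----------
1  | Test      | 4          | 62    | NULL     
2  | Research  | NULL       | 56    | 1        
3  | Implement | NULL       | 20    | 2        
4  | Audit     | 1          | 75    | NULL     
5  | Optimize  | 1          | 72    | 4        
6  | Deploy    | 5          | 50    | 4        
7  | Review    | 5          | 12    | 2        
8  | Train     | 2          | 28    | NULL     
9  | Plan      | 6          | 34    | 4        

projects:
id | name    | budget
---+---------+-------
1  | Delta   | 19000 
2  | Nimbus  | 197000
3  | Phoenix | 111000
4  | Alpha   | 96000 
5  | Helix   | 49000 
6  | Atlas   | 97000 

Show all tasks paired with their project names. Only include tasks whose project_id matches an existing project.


INNER JOIN keeps only tasks rows whose project_id matches an id in projects. Walk through each task:
  - task 1 (Test): project_id=4 -> matches Alpha
  - task 2 (Research): project_id=NULL, no match -> dropped
  - task 3 (Implement): project_id=NULL, no match -> dropped
  - task 4 (Audit): project_id=1 -> matches Delta
  - task 5 (Optimize): project_id=1 -> matches Delta
  - task 6 (Deploy): project_id=5 -> matches Helix
  - task 7 (Review): project_id=5 -> matches Helix
  - task 8 (Train): project_id=2 -> matches Nimbus
  - task 9 (Plan): project_id=6 -> matches Atlas
So 2 of 9 rows are dropped.

SQL:
SELECT a.name, b.name AS project
FROM tasks a
INNER JOIN projects b ON a.project_id = b.id

Result:
name     | project
---------+--------
Test     | Alpha  
Audit    | Delta  
Optimize | Delta  
Deploy   | Helix  
Review   | Helix  
Train    | Nimbus 
Plan     | Atlas  


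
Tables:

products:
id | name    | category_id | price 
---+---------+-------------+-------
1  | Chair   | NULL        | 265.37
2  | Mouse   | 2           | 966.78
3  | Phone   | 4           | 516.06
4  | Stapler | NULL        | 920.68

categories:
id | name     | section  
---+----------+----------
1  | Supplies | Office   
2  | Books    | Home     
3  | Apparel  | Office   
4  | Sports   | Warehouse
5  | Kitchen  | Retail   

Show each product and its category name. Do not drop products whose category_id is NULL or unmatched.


LEFT JOIN keeps every row from products (the left table); where category_id has no match in categories, the category columns become NULL. Walk through each product:
  - product 1 (Chair): category_id=NULL, no match -> kept with NULL
  - product 2 (Mouse): category_id=2 -> matches Books
  - product 3 (Phone): category_id=4 -> matches Sports
  - product 4 (Stapler): category_id=NULL, no match -> kept with NULL
All 4 rows appear; 2 have NULL category.

SQL:
SELECT a.name, b.name AS category
FROM products a
LEFT JOIN categories b ON a.category_id = b.id

Result:
name    | category
--------+---------
Chair   | NULL    
Mouse   | Books   
Phone   | Sports  
Stapler | NULL    


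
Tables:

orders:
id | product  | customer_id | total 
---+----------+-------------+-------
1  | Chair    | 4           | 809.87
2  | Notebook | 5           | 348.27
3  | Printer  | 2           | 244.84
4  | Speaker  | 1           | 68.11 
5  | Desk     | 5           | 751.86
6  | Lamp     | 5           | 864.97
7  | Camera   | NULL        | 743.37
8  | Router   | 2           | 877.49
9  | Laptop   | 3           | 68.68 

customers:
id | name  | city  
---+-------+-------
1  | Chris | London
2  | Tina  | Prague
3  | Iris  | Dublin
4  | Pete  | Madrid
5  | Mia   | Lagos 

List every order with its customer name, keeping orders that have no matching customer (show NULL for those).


LEFT JOIN keeps every row from orders (the left table); where customer_id has no match in customers, the customer columns become NULL. Walk through each order:
  - order 1 (Chair): customer_id=4 -> matches Pete
  - order 2 (Notebook): customer_id=5 -> matches Mia
  - order 3 (Printer): customer_id=2 -> matches Tina
  - order 4 (Speaker): customer_id=1 -> matches Chris
  - order 5 (Desk): customer_id=5 -> matches Mia
  - order 6 (Lamp): customer_id=5 -> matches Mia
  - order 7 (Camera): customer_id=NULL, no match -> kept with NULL
  - order 8 (Router): customer_id=2 -> matches Tina
  - order 9 (Laptop): customer_id=3 -> matches Iris
All 9 rows appear; 1 has NULL customer.

SQL:
SELECT a.product, b.name AS customer
FROM orders a
LEFT JOIN customers b ON a.customer_id = b.id

Result:
product  | customer
---------+---------
Chair    | Pete    
Notebook | Mia     
Printer  | Tina    
Speaker  | Chris   
Desk     | Mia     
Lamp     | Mia     
Camera   | NULL    
Router   | Tina    
Laptop   | Iris    


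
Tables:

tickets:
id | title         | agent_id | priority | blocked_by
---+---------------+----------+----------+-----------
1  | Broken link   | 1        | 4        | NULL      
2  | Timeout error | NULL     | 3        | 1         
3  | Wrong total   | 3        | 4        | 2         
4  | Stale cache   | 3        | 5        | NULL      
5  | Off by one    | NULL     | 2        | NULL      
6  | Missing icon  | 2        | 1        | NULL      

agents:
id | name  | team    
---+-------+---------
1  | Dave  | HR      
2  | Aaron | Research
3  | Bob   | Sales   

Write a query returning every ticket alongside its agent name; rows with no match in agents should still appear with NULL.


LEFT JOIN keeps every row from tickets (the left table); where agent_id has no match in agents, the agent columns become NULL. Walk through each ticket:
  - ticket 1 (Broken link): agent_id=1 -> matches Dave
  - ticket 2 (Timeout error): agent_id=NULL, no match -> kept with NULL
  - ticket 3 (Wrong total): agent_id=3 -> matches Bob
  - ticket 4 (Stale cache): agent_id=3 -> matches Bob
  - ticket 5 (Off by one): agent_id=NULL, no match -> kept with NULL
  - ticket 6 (Missing icon): agent_id=2 -> matches Aaron
All 6 rows appear; 2 have NULL agent.

SQL:
SELECT a.title, b.name AS agent
FROM tickets a
LEFT JOIN agents b ON a.agent_id = b.id

Result:
title         | agent
--------------+------
Broken link   | Dave 
Timeout error | NULL 
Wrong total   | Bob  
Stale cache   | Bob  
Off by one    | NULL 
Missing icon  | Aaron


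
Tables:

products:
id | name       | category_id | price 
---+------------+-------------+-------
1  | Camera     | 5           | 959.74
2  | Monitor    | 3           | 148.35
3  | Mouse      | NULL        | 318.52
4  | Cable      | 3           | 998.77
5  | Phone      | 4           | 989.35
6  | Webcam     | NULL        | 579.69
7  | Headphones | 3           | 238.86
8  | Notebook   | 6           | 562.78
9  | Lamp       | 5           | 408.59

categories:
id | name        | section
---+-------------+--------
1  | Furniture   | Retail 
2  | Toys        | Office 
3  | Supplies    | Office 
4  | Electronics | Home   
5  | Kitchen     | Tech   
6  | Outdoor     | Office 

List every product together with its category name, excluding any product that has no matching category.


INNER JOIN keeps only products rows whose category_id matches an id in categories. Walk through each product:
  - product 1 (Camera): category_id=5 -> matches Kitchen
  - product 2 (Monitor): category_id=3 -> matches Supplies
  - product 3 (Mouse): category_id=NULL, no match -> dropped
  - product 4 (Cable): category_id=3 -> matches Supplies
  - product 5 (Phone): category_id=4 -> matches Electronics
  - product 6 (Webcam): category_id=NULL, no match -> dropped
  - product 7 (Headphones): category_id=3 -> matches Supplies
  - product 8 (Notebook): category_id=6 -> matches Outdoor
  - product 9 (Lamp): category_id=5 -> matches Kitchen
So 2 of 9 rows are dropped.

SQL:
SELECT a.name, b.name AS category
FROM products a
INNER JOIN categories b ON a.category_id = b.id

Result:
name       | category   
-----------+------------
Camera     | Kitchen    
Monitor    | Supplies   
Cable      | Supplies   
Phone      | Electronics
Headphones | Supplies   
Notebook   | Outdoor    
Lamp       | Kitchen    


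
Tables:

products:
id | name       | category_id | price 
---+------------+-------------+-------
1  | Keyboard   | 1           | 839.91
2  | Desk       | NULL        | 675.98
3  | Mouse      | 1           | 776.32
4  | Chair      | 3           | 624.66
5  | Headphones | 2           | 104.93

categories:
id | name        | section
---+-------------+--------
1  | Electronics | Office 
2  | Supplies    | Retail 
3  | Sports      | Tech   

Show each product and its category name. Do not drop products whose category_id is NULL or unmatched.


LEFT JOIN keeps every row from products (the left table); where category_id has no match in categories, the category columns become NULL. Walk through each product:
  - product 1 (Keyboard): category_id=1 -> matches Electronics
  - product 2 (Desk): category_id=NULL, no match -> kept with NULL
  - product 3 (Mouse): category_id=1 -> matches Electronics
  - product 4 (Chair): category_id=3 -> matches Sports
  - product 5 (Headphones): category_id=2 -> matches Supplies
All 5 rows appear; 1 has NULL category.

SQL:
SELECT a.name, b.name AS category
FROM products a
LEFT JOIN categories b ON a.category_id = b.id

Result:
name       | category   
-----------+------------
Keyboard   | Electronics
Desk       | NULL       
Mouse      | Electronics
Chair      | Sports     
Headphones | Supplies   


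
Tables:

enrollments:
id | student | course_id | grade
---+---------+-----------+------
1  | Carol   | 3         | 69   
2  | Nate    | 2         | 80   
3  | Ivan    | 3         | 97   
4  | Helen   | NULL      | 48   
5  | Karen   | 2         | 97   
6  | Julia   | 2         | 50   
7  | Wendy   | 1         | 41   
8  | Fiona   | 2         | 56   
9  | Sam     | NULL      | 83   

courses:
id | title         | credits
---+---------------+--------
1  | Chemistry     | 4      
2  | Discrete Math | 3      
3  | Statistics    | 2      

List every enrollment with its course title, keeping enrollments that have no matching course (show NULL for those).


LEFT JOIN keeps every row from enrollments (the left table); where course_id has no match in courses, the course columns become NULL. Walk through each enrollment:
  - enrollment 1 (Carol): course_id=3 -> matches Statistics
  - enrollment 2 (Nate): course_id=2 -> matches Discrete Math
  - enrollment 3 (Ivan): course_id=3 -> matches Statistics
  - enrollment 4 (Helen): course_id=NULL, no match -> kept with NULL
  - enrollment 5 (Karen): course_id=2 -> matches Discrete Math
  - enrollment 6 (Julia): course_id=2 -> matches Discrete Math
  - enrollment 7 (Wendy): course_id=1 -> matches Chemistry
  - enrollment 8 (Fiona): course_id=2 -> matches Discrete Math
  - enrollment 9 (Sam): course_id=NULL, no match -> kept with NULL
All 9 rows appear; 2 have NULL course.

SQL:
SELECT a.student, b.title AS course
FROM enrollments a
LEFT JOIN courses b ON a.course_id = b.id

Result:
student | course       
--------+--------------
Carol   | Statistics   
Nate    | Discrete Math
Ivan    | Statistics   
Helen   | NULL         
Karen   | Discrete Math
Julia   | Discrete Math
Wendy   | Chemistry    
Fiona   | Discrete Math
Sam     | NULL         


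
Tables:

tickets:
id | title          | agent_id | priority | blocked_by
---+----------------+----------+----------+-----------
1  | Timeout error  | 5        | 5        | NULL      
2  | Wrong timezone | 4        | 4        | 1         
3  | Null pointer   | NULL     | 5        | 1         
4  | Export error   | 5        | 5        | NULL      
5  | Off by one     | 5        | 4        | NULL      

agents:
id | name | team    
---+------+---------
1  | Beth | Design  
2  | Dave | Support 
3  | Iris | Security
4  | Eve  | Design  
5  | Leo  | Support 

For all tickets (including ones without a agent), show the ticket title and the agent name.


LEFT JOIN keeps every row from tickets (the left table); where agent_id has no match in agents, the agent columns become NULL. Walk through each ticket:
  - ticket 1 (Timeout error): agent_id=5 -> matches Leo
  - ticket 2 (Wrong timezone): agent_id=4 -> matches Eve
  - ticket 3 (Null pointer): agent_id=NULL, no match -> kept with NULL
  - ticket 4 (Export error): agent_id=5 -> matches Leo
  - ticket 5 (Off by one): agent_id=5 -> matches Leo
All 5 rows appear; 1 has NULL agent.

SQL:
SELECT a.title, b.name AS agent
FROM tickets a
LEFT JOIN agents b ON a.agent_id = b.id

Result:
title          | agent
---------------+------
Timeout error  | Leo  
Wrong timezone | Eve  
Null pointer   | NULL 
Export error   | Leo  
Off by one     | Leo  


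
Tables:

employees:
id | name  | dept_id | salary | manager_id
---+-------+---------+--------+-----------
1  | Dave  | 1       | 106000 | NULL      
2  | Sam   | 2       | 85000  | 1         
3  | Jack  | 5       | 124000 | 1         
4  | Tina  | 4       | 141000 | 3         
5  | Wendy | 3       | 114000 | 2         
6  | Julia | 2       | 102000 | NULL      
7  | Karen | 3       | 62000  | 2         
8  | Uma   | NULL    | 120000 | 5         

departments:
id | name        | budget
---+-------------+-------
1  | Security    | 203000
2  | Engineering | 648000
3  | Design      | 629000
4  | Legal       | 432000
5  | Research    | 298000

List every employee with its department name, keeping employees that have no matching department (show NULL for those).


LEFT JOIN keeps every row from employees (the left table); where dept_id has no match in departments, the department columns become NULL. Walk through each employee:
  - employee 1 (Dave): dept_id=1 -> matches Security
  - employee 2 (Sam): dept_id=2 -> matches Engineering
  - employee 3 (Jack): dept_id=5 -> matches Research
  - employee 4 (Tina): dept_id=4 -> matches Legal
  - employee 5 (Wendy): dept_id=3 -> matches Design
  - employee 6 (Julia): dept_id=2 -> matches Engineering
  - employee 7 (Karen): dept_id=3 -> matches Design
  - employee 8 (Uma): dept_id=NULL, no match -> kept with NULL
All 8 rows appear; 1 has NULL department.

SQL:
SELECT a.name, b.name AS department
FROM employees a
LEFT JOIN departments b ON a.dept_id = b.id

Result:
name  | department 
------+------------
Dave  | Security   
Sam   | Engineering
Jack  | Research   
Tina  | Legal      
Wendy | Design     
Julia | Engineering
Karen | Design     
Uma   | NULL       


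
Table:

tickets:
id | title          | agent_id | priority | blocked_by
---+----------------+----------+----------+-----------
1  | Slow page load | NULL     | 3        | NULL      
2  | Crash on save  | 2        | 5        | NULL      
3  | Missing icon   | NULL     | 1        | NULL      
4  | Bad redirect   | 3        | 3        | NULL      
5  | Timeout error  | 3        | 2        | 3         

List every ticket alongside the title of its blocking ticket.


This is a self-join: tickets is joined to a second copy of itself, matching each row's blocked_by to another row's id. Use LEFT JOIN so rows with blocked_by=NULL are kept.
  - ticket 1 (Slow page load): blocked_by=NULL -> NULL
  - ticket 2 (Crash on save): blocked_by=NULL -> NULL
  - ticket 3 (Missing icon): blocked_by=NULL -> NULL
  - ticket 4 (Bad redirect): blocked_by=NULL -> NULL
  - ticket 5 (Timeout error): blocked_by=3 -> Missing icon

SQL:
SELECT a.title AS item, b.title AS blocked_by
FROM tickets a
LEFT JOIN tickets b ON a.blocked_by = b.id

Result:
item           | blocked_by  
---------------+-------------
Slow page load | NULL        
Crash on save  | NULL        
Missing icon   | NULL        
Bad redirect   | NULL        
Timeout error  | Missing icon


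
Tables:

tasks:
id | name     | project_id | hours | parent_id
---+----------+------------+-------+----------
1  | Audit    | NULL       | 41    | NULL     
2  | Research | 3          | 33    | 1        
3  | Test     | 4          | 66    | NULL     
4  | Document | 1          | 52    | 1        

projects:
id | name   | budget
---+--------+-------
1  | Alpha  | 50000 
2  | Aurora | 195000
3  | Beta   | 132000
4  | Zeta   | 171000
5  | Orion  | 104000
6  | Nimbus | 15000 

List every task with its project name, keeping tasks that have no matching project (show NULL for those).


LEFT JOIN keeps every row from tasks (the left table); where project_id has no match in projects, the project columns become NULL. Walk through each task:
  - task 1 (Audit): project_id=NULL, no match -> kept with NULL
  - task 2 (Research): project_id=3 -> matches Beta
  - task 3 (Test): project_id=4 -> matches Zeta
  - task 4 (Document): project_id=1 -> matches Alpha
All 4 rows appear; 1 has NULL project.

SQL:
SELECT a.name, b.name AS project
FROM tasks a
LEFT JOIN projects b ON a.project_id = b.id

Result:
name     | project
---------+--------
Audit    | NULL   
Research | Beta   
Test     | Zeta   
Document | Alpha  


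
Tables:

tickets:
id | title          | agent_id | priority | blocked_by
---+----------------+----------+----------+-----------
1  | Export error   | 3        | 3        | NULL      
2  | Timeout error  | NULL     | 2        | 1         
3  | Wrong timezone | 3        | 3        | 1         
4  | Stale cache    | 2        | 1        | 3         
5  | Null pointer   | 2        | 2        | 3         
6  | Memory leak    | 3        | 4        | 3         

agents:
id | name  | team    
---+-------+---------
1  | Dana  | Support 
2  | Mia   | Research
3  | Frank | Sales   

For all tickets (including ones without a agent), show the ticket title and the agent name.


LEFT JOIN keeps every row from tickets (the left table); where agent_id has no match in agents, the agent columns become NULL. Walk through each ticket:
  - ticket 1 (Export error): agent_id=3 -> matches Frank
  - ticket 2 (Timeout error): agent_id=NULL, no match -> kept with NULL
  - ticket 3 (Wrong timezone): agent_id=3 -> matches Frank
  - ticket 4 (Stale cache): agent_id=2 -> matches Mia
  - ticket 5 (Null pointer): agent_id=2 -> matches Mia
  - ticket 6 (Memory leak): agent_id=3 -> matches Frank
All 6 rows appear; 1 has NULL agent.

SQL:
SELECT a.title, b.name AS agent
FROM tickets a
LEFT JOIN agents b ON a.agent_id = b.id

Result:
title          | agent
---------------+------
Export error   | Frank
Timeout error  | NULL 
Wrong timezone | Frank
Stale cache    | Mia  
Null pointer   | Mia  
Memory leak    | Frank


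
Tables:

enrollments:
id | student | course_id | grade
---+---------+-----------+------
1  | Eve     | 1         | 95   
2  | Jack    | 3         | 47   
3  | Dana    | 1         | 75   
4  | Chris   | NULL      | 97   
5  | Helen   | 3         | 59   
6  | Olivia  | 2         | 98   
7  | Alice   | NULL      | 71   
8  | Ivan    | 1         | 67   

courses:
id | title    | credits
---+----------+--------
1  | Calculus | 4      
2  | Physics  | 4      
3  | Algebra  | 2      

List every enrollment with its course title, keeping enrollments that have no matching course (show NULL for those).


LEFT JOIN keeps every row from enrollments (the left table); where course_id has no match in courses, the course columns become NULL. Walk through each enrollment:
  - enrollment 1 (Eve): course_id=1 -> matches Calculus
  - enrollment 2 (Jack): course_id=3 -> matches Algebra
  - enrollment 3 (Dana): course_id=1 -> matches Calculus
  - enrollment 4 (Chris): course_id=NULL, no match -> kept with NULL
  - enrollment 5 (Helen): course_id=3 -> matches Algebra
  - enrollment 6 (Olivia): course_id=2 -> matches Physics
  - enrollment 7 (Alice): course_id=NULL, no match -> kept with NULL
  - enrollment 8 (Ivan): course_id=1 -> matches Calculus
All 8 rows appear; 2 have NULL course.

SQL:
SELECT a.student, b.title AS course
FROM enrollments a
LEFT JOIN courses b ON a.course_id = b.id

Result:
student | course  
--------+---------
Eve     | Calculus
Jack    | Algebra 
Dana    | Calculus
Chris   | NULL    
Helen   | Algebra 
Olivia  | Physics 
Alice   | NULL    
Ivan    | Calculus


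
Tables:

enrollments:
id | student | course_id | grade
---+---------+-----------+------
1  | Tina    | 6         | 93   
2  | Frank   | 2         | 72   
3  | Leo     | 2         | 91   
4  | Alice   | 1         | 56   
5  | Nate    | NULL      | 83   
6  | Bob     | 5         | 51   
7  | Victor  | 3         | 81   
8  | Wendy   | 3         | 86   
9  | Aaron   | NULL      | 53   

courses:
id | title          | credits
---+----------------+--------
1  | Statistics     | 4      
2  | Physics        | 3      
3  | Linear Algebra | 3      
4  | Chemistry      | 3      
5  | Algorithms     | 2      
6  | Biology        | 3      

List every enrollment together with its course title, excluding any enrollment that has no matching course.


INNER JOIN keeps only enrollments rows whose course_id matches an id in courses. Walk through each enrollment:
  - enrollment 1 (Tina): course_id=6 -> matches Biology
  - enrollment 2 (Frank): course_id=2 -> matches Physics
  - enrollment 3 (Leo): course_id=2 -> matches Physics
  - enrollment 4 (Alice): course_id=1 -> matches Statistics
  - enrollment 5 (Nate): course_id=NULL, no match -> dropped
  - enrollment 6 (Bob): course_id=5 -> matches Algorithms
  - enrollment 7 (Victor): course_id=3 -> matches Linear Algebra
  - enrollment 8 (Wendy): course_id=3 -> matches Linear Algebra
  - enrollment 9 (Aaron): course_id=NULL, no match -> dropped
So 2 of 9 rows are dropped.

SQL:
SELECT a.student, b.title AS course
FROM enrollments a
INNER JOIN courses b ON a.course_id = b.id

Result:
student | course        
--------+---------------
Tina    | Biology       
Frank   | Physics       
Leo     | Physics       
Alice   | Statistics    
Bob     | Algorithms    
Victor  | Linear Algebra
Wendy   | Linear Algebra


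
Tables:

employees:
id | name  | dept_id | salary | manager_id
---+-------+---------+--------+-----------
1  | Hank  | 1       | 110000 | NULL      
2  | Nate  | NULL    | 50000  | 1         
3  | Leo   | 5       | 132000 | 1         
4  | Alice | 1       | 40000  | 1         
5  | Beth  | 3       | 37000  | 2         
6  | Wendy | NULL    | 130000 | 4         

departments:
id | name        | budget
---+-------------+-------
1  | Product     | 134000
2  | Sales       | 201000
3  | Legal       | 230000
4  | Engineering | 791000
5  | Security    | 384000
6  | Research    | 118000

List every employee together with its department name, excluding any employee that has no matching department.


INNER JOIN keeps only employees rows whose dept_id matches an id in departments. Walk through each employee:
  - employee 1 (Hank): dept_id=1 -> matches Product
  - employee 2 (Nate): dept_id=NULL, no match -> dropped
  - employee 3 (Leo): dept_id=5 -> matches Security
  - employee 4 (Alice): dept_id=1 -> matches Product
  - employee 5 (Beth): dept_id=3 -> matches Legal
  - employee 6 (Wendy): dept_id=NULL, no match -> dropped
So 2 of 6 rows are dropped.

SQL:
SELECT a.name, b.name AS department
FROM employees a
INNER JOIN departments b ON a.dept_id = b.id

Result:
name  | department
------+-----------
Hank  | Product   
Leo   | Security  
Alice | Product   
Beth  | Legal     


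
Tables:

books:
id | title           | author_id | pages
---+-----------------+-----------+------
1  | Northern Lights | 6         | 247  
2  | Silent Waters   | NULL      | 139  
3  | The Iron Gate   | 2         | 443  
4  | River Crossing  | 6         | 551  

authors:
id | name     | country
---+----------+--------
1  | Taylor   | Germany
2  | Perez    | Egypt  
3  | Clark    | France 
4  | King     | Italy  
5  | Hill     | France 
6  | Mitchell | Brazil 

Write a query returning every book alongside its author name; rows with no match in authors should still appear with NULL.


LEFT JOIN keeps every row from books (the left table); where author_id has no match in authors, the author columns become NULL. Walk through each book:
  - book 1 (Northern Lights): author_id=6 -> matches Mitchell
  - book 2 (Silent Waters): author_id=NULL, no match -> kept with NULL
  - book 3 (The Iron Gate): author_id=2 -> matches Perez
  - book 4 (River Crossing): author_id=6 -> matches Mitchell
All 4 rows appear; 1 has NULL author.

SQL:
SELECT a.title, b.name AS author
FROM books a
LEFT JOIN authors b ON a.author_id = b.id

Result:
title           | author  
----------------+---------
Northern Lights | Mitchell
Silent Waters   | NULL    
The Iron Gate   | Perez   
River Crossing  | Mitchell


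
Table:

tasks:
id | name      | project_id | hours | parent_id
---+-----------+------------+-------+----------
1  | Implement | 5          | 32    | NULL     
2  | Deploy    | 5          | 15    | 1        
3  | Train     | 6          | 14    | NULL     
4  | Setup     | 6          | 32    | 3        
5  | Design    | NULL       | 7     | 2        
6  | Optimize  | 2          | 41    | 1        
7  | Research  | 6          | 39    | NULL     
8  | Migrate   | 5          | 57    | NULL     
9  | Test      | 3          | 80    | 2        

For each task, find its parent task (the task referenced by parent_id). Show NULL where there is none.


This is a self-join: tasks is joined to a second copy of itself, matching each row's parent_id to another row's id. Use LEFT JOIN so rows with parent_id=NULL are kept.
  - task 1 (Implement): parent_id=NULL -> NULL
  - task 2 (Deploy): parent_id=1 -> Implement
  - task 3 (Train): parent_id=NULL -> NULL
  - task 4 (Setup): parent_id=3 -> Train
  - task 5 (Design): parent_id=2 -> Deploy
  - task 6 (Optimize): parent_id=1 -> Implement
  - task 7 (Research): parent_id=NULL -> NULL
  - task 8 (Migrate): parent_id=NULL -> NULL
  - task 9 (Test): parent_id=2 -> Deploy

SQL:
SELECT a.name AS item, b.name AS parent
FROM tasks a
LEFT JOIN tasks b ON a.parent_id = b.id

Result:
item      | parent   
----------+----------
Implement | NULL     
Deploy    | Implement
Train     | NULL     
Setup     | Train    
Design    | Deploy   
Optimize  | Implement
Research  | NULL     
Migrate   | NULL     
Test      | Deploy   


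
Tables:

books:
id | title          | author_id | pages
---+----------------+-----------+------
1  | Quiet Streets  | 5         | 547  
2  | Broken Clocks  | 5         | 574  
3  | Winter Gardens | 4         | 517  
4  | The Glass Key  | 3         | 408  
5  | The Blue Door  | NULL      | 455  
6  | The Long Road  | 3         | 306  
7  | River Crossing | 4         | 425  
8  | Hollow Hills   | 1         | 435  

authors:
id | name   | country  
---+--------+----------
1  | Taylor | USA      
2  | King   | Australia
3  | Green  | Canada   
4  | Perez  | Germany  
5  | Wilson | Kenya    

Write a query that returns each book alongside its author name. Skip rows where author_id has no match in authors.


INNER JOIN keeps only books rows whose author_id matches an id in authors. Walk through each book:
  - book 1 (Quiet Streets): author_id=5 -> matches Wilson
  - book 2 (Broken Clocks): author_id=5 -> matches Wilson
  - book 3 (Winter Gardens): author_id=4 -> matches Perez
  - book 4 (The Glass Key): author_id=3 -> matches Green
  - book 5 (The Blue Door): author_id=NULL, no match -> dropped
  - book 6 (The Long Road): author_id=3 -> matches Green
  - book 7 (River Crossing): author_id=4 -> matches Perez
  - book 8 (Hollow Hills): author_id=1 -> matches Taylor
So 1 of 8 rows is dropped.

SQL:
SELECT a.title, b.name AS author
FROM books a
INNER JOIN authors b ON a.author_id = b.id

Result:
title          | author
---------------+-------
Quiet Streets  | Wilson
Broken Clocks  | Wilson
Winter Gardens | Perez 
The Glass Key  | Green 
The Long Road  | Green 
River Crossing | Perez 
Hollow Hills   | Taylor


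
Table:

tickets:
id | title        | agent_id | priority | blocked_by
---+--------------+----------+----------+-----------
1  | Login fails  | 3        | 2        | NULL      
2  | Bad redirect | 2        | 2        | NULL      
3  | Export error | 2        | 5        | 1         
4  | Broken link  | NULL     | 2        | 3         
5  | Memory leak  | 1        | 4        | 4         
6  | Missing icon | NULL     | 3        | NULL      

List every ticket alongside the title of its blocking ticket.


This is a self-join: tickets is joined to a second copy of itself, matching each row's blocked_by to another row's id. Use LEFT JOIN so rows with blocked_by=NULL are kept.
  - ticket 1 (Login fails): blocked_by=NULL -> NULL
  - ticket 2 (Bad redirect): blocked_by=NULL -> NULL
  - ticket 3 (Export error): blocked_by=1 -> Login fails
  - ticket 4 (Broken link): blocked_by=3 -> Export error
  - ticket 5 (Memory leak): blocked_by=4 -> Broken link
  - ticket 6 (Missing icon): blocked_by=NULL -> NULL

SQL:
SELECT a.title AS item, b.title AS blocked_by
FROM tickets a
LEFT JOIN tickets b ON a.blocked_by = b.id

Result:
item         | blocked_by  
-------------+-------------
Login fails  | NULL        
Bad redirect | NULL        
Export error | Login fails 
Broken link  | Export error
Memory leak  | Broken link 
Missing icon | NULL        


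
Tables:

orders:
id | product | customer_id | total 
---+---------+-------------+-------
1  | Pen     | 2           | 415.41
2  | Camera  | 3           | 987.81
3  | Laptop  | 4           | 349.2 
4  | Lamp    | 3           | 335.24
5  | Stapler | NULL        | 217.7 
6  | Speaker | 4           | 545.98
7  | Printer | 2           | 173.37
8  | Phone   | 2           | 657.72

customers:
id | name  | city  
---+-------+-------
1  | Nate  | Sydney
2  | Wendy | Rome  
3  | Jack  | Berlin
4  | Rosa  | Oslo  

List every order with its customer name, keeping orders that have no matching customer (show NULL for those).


LEFT JOIN keeps every row from orders (the left table); where customer_id has no match in customers, the customer columns become NULL. Walk through each order:
  - order 1 (Pen): customer_id=2 -> matches Wendy
  - order 2 (Camera): customer_id=3 -> matches Jack
  - order 3 (Laptop): customer_id=4 -> matches Rosa
  - order 4 (Lamp): customer_id=3 -> matches Jack
  - order 5 (Stapler): customer_id=NULL, no match -> kept with NULL
  - order 6 (Speaker): customer_id=4 -> matches Rosa
  - order 7 (Printer): customer_id=2 -> matches Wendy
  - order 8 (Phone): customer_id=2 -> matches Wendy
All 8 rows appear; 1 has NULL customer.

SQL:
SELECT a.product, b.name AS customer
FROM orders a
LEFT JOIN customers b ON a.customer_id = b.id

Result:
product | customer
--------+---------
Pen     | Wendy   
Camera  | Jack    
Laptop  | Rosa    
Lamp    | Jack    
Stapler | NULL    
Speaker | Rosa    
Printer | Wendy   
Phone   | Wendy   


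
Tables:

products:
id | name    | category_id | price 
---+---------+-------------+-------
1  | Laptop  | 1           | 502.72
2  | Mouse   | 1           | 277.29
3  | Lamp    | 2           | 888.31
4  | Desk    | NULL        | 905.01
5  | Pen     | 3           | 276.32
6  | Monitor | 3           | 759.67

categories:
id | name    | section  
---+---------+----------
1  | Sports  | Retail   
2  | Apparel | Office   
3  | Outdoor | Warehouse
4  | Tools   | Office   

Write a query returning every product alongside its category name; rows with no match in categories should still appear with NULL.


LEFT JOIN keeps every row from products (the left table); where category_id has no match in categories, the category columns become NULL. Walk through each product:
  - product 1 (Laptop): category_id=1 -> matches Sports
  - product 2 (Mouse): category_id=1 -> matches Sports
  - product 3 (Lamp): category_id=2 -> matches Apparel
  - product 4 (Desk): category_id=NULL, no match -> kept with NULL
  - product 5 (Pen): category_id=3 -> matches Outdoor
  - product 6 (Monitor): category_id=3 -> matches Outdoor
All 6 rows appear; 1 has NULL category.

SQL:
SELECT a.name, b.name AS category
FROM products a
LEFT JOIN categories b ON a.category_id = b.id

Result:
name    | category
--------+---------
Laptop  | Sports  
Mouse   | Sports  
Lamp    | Apparel 
Desk    | NULL    
Pen     | Outdoor 
Monitor | Outdoor 


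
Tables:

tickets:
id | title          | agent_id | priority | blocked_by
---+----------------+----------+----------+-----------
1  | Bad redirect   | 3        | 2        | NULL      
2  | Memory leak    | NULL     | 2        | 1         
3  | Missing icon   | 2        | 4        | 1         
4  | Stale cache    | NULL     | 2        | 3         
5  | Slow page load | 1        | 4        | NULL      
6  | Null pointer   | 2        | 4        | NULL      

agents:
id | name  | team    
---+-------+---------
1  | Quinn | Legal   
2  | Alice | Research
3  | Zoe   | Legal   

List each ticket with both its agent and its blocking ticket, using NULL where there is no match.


Two LEFT JOINs from the same base table tickets: one to agents via agent_id, one to tickets itself via blocked_by. Both are LEFT so every ticket is preserved.
Match against agents:
  - ticket 1 (Bad redirect): agent_id=3 -> matches Zoe
  - ticket 2 (Memory leak): agent_id=NULL, no match -> kept with NULL
  - ticket 3 (Missing icon): agent_id=2 -> matches Alice
  - ticket 4 (Stale cache): agent_id=NULL, no match -> kept with NULL
  - ticket 5 (Slow page load): agent_id=1 -> matches Quinn
  - ticket 6 (Null pointer): agent_id=2 -> matches Alice
Match against tickets (self):
  - ticket 1 (Bad redirect): blocked_by=NULL -> NULL
  - ticket 2 (Memory leak): blocked_by=1 -> Bad redirect
  - ticket 3 (Missing icon): blocked_by=1 -> Bad redirect
  - ticket 4 (Stale cache): blocked_by=3 -> Missing icon
  - ticket 5 (Slow page load): blocked_by=NULL -> NULL
  - ticket 6 (Null pointer): blocked_by=NULL -> NULL

SQL:
SELECT a.title, b.name AS agent, c.title AS blocked_by
FROM tickets a
LEFT JOIN agents b ON a.agent_id = b.id
LEFT JOIN tickets c ON a.blocked_by = c.id

Result:
title          | agent | blocked_by  
---------------+-------+-------------
Bad redirect   | Zoe   | NULL        
Memory leak    | NULL  | Bad redirect
Missing icon   | Alice | Bad redirect
Stale cache    | NULL  | Missing icon
Slow page load | Quinn | NULL        
Null pointer   | Alice | NULL        


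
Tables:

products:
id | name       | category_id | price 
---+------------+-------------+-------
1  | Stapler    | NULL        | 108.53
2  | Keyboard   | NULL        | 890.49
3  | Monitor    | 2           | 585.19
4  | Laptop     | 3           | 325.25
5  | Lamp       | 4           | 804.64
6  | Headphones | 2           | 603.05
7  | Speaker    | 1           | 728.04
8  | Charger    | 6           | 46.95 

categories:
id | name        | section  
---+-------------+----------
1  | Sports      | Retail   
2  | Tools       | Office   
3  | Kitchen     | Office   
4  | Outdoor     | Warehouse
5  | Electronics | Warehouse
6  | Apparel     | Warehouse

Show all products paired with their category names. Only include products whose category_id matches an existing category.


INNER JOIN keeps only products rows whose category_id matches an id in categories. Walk through each product:
  - product 1 (Stapler): category_id=NULL, no match -> dropped
  - product 2 (Keyboard): category_id=NULL, no match -> dropped
  - product 3 (Monitor): category_id=2 -> matches Tools
  - product 4 (Laptop): category_id=3 -> matches Kitchen
  - product 5 (Lamp): category_id=4 -> matches Outdoor
  - product 6 (Headphones): category_id=2 -> matches Tools
  - product 7 (Speaker): category_id=1 -> matches Sports
  - product 8 (Charger): category_id=6 -> matches Apparel
So 2 of 8 rows are dropped.

SQL:
SELECT a.name, b.name AS category
FROM products a
INNER JOIN categories b ON a.category_id = b.id

Result:
name       | category
-----------+---------
Monitor    | Tools   
Laptop     | Kitchen 
Lamp       | Outdoor 
Headphones | Tools   
Speaker    | Sports  
Charger    | Apparel 


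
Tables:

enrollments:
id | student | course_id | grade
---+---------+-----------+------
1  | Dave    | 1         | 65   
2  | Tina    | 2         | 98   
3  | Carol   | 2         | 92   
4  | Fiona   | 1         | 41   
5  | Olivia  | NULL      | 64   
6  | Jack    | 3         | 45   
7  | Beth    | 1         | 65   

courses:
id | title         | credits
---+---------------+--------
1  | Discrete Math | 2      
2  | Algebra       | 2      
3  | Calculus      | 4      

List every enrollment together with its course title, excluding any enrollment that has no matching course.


INNER JOIN keeps only enrollments rows whose course_id matches an id in courses. Walk through each enrollment:
  - enrollment 1 (Dave): course_id=1 -> matches Discrete Math
  - enrollment 2 (Tina): course_id=2 -> matches Algebra
  - enrollment 3 (Carol): course_id=2 -> matches Algebra
  - enrollment 4 (Fiona): course_id=1 -> matches Discrete Math
  - enrollment 5 (Olivia): course_id=NULL, no match -> dropped
  - enrollment 6 (Jack): course_id=3 -> matches Calculus
  - enrollment 7 (Beth): course_id=1 -> matches Discrete Math
So 1 of 7 rows is dropped.

SQL:
SELECT a.student, b.title AS course
FROM enrollments a
INNER JOIN courses b ON a.course_id = b.id

Result:
student | course       
--------+--------------
Dave    | Discrete Math
Tina    | Algebra      
Carol   | Algebra      
Fiona   | Discrete Math
Jack    | Calculus     
Beth    | Discrete Math


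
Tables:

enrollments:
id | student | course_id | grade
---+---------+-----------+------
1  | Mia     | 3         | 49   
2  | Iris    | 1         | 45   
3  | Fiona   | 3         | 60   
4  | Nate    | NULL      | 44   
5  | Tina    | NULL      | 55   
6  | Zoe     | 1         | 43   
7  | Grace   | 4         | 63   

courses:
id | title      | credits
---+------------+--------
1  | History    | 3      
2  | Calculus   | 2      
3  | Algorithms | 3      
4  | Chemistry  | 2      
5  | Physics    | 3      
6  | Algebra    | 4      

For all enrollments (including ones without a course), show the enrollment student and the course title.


LEFT JOIN keeps every row from enrollments (the left table); where course_id has no match in courses, the course columns become NULL. Walk through each enrollment:
  - enrollment 1 (Mia): course_id=3 -> matches Algorithms
  - enrollment 2 (Iris): course_id=1 -> matches History
  - enrollment 3 (Fiona): course_id=3 -> matches Algorithms
  - enrollment 4 (Nate): course_id=NULL, no match -> kept with NULL
  - enrollment 5 (Tina): course_id=NULL, no match -> kept with NULL
  - enrollment 6 (Zoe): course_id=1 -> matches History
  - enrollment 7 (Grace): course_id=4 -> matches Chemistry
All 7 rows appear; 2 have NULL course.

SQL:
SELECT a.student, b.title AS course
FROM enrollments a
LEFT JOIN courses b ON a.course_id = b.id

Result:
student | course    
--------+-----------
Mia     | Algorithms
Iris    | History   
Fiona   | Algorithms
Nate    | NULL      
Tina    | NULL      
Zoe     | History   
Grace   | Chemistry 


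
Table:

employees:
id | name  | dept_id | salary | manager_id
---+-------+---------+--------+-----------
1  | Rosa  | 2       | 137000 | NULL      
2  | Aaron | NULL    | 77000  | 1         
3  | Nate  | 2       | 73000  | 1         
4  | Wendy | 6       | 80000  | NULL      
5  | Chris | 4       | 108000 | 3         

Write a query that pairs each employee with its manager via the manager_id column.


This is a self-join: employees is joined to a second copy of itself, matching each row's manager_id to another row's id. Use LEFT JOIN so rows with manager_id=NULL are kept.
  - employee 1 (Rosa): manager_id=NULL -> NULL
  - employee 2 (Aaron): manager_id=1 -> Rosa
  - employee 3 (Nate): manager_id=1 -> Rosa
  - employee 4 (Wendy): manager_id=NULL -> NULL
  - employee 5 (Chris): manager_id=3 -> Nate

SQL:
SELECT a.name AS item, b.name AS manager
FROM employees a
LEFT JOIN employees b ON a.manager_id = b.id

Result:
item  | manager
------+--------
Rosa  | NULL   
Aaron | Rosa   
Nate  | Rosa   
Wendy | NULL   
Chris | Nate   


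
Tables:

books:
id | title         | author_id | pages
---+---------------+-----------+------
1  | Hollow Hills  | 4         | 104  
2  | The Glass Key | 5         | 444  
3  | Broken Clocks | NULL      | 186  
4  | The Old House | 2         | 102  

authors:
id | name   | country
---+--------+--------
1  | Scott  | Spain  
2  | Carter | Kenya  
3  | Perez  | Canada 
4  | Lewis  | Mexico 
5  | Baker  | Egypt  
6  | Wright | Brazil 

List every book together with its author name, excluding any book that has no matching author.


INNER JOIN keeps only books rows whose author_id matches an id in authors. Walk through each book:
  - book 1 (Hollow Hills): author_id=4 -> matches Lewis
  - book 2 (The Glass Key): author_id=5 -> matches Baker
  - book 3 (Broken Clocks): author_id=NULL, no match -> dropped
  - book 4 (The Old House): author_id=2 -> matches Carter
So 1 of 4 rows is dropped.

SQL:
SELECT a.title, b.name AS author
FROM books a
INNER JOIN authors b ON a.author_id = b.id

Result:
title         | author
--------------+-------
Hollow Hills  | Lewis 
The Glass Key | Baker 
The Old House | Carter
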